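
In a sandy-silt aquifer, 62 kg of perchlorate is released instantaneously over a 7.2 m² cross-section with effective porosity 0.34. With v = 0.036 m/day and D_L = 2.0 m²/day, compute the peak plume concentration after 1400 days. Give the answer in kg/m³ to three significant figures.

The peak of an instantaneous 1D plume sits at x = vt; there the Gaussian factor is 1 and C_max = M/(n_e·A·√(4πDt)), where n_e·A is the pore area the mass is dissolved in.
√(4πDt) = √(4π × 2.0 × 1400) = 187.6 m, so C_max = 62/(0.34 × 7.2 × 187.6) = 0.135 kg/m³.

0.135 kg/m³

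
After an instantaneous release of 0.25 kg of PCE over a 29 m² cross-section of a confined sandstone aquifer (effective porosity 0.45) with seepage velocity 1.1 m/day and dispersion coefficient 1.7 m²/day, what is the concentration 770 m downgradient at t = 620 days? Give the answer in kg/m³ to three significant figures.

2.65e-05 kg/m³

For an instantaneous plane source, C(x,t) = M/(n_e·A·√(4πDt)) · exp(−(x−vt)²/(4Dt)), with n_e·A the pore (flow) area.
Plume center vt = 1.1 × 620 = 682 m, so the well at 770 m is 88 m downgradient of the peak.
√(4πDt) = 115.1 m, giving peak height M/(n_e·A·√(4πDt)) = 0.25/(0.45 × 29 × 115.1) = 0.0001664 kg/m³.
(x−vt)²/(4Dt) = (88)²/(4 × 1.7 × 620) = 1.837; exp(−1.837) = 0.1593.
C = 0.0001664 × 0.1593 = 2.65e-05 kg/m³.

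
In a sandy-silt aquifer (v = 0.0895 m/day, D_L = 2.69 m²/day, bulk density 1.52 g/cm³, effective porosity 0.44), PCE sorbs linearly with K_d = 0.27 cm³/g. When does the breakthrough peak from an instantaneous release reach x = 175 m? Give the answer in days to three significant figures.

Retardation factor R = 1 + ρ_b·K_d/n = 1 + 1.52 × 0.27/0.44 = 1.933.
Sorption retards both mechanisms: v_R = v/R = 0.04630 m/day, D_R = D/R = 1.392 m²/day.
Peak time from v_R²t² + 2D_R t − x² = 0: t = (√(D_R² + v_R²x²) − D_R)/v_R².
√(D_R² + v_R²x²) = √(1.392² + 0.04630² × 175²) = 8.221; v_R² = 0.002144.
t = (8.221 − 1.392)/0.002144 = 3190 days.

3190 days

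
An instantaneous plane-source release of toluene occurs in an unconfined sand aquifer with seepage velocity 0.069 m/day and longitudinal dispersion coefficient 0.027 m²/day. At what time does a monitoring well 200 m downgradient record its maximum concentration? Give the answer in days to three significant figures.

2890 days

For the 1D instantaneous-source solution, setting ∂C/∂t = 0 at fixed x gives v²t² + 2Dt − x² = 0, so t = (√(D² + v²x²) − D)/v².
√(D² + v²x²) = √(0.027² + 0.069² × 200²) = 13.80; v² = 0.004761.
t = (13.80 − 0.027)/0.004761 = 2890 days (vs. the pure-advection estimate x/v = 2900 d).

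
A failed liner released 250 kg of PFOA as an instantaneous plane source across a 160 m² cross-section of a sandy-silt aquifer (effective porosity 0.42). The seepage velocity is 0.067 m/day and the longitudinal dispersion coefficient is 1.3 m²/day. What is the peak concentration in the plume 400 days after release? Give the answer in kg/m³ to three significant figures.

The peak of an instantaneous 1D plume sits at x = vt; there the Gaussian factor is 1 and C_max = M/(n_e·A·√(4πDt)), where n_e·A is the pore area the mass is dissolved in.
√(4πDt) = √(4π × 1.3 × 400) = 80.84 m, so C_max = 250/(0.42 × 160 × 80.84) = 0.0460 kg/m³.

0.0460 kg/m³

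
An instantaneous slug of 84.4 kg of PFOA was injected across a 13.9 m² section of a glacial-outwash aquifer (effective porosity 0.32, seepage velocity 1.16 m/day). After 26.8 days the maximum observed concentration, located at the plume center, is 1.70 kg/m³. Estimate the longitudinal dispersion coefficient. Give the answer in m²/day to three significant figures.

0.370 m²/day

At the plume center C_max = M/(n_e·A·√(4πDt)), so D = M²/(4πt·(n_e·A·C_max)²).
n_e·A·C_max = 0.32 × 13.9 × 1.70 = 7.562 kg/m.
D = 84.4²/(4π × 26.8 × 7.562²) = 0.370 m²/day.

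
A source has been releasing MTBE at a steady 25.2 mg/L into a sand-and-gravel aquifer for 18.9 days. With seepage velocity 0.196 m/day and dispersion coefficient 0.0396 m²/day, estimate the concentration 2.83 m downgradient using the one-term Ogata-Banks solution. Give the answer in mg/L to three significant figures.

For a continuous step input, C/C₀ ≈ ½·erfc((x−vt)/(2√(Dt))).
vt = 0.196 × 18.9 = 3.7044 m and 2√(Dt) = 2√(0.0396 × 18.9) = 1.730 m.
Argument (x−vt)/(2√(Dt)) = (2.83 − 3.7044)/1.730 = -0.5054; ½·erfc(-0.5054) = 0.7626.
C = 25.2 × 0.7626 = 19.2 mg/L.

19.2 mg/L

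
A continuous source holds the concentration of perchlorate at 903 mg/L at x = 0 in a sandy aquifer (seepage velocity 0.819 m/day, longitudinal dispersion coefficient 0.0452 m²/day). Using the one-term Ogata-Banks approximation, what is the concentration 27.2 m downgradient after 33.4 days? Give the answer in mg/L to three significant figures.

For a continuous step input, C/C₀ ≈ ½·erfc((x−vt)/(2√(Dt))).
vt = 0.819 × 33.4 = 27.3546 m and 2√(Dt) = 2√(0.0452 × 33.4) = 2.457 m.
Argument (x−vt)/(2√(Dt)) = (27.2 − 27.3546)/2.457 = -0.06292; ½·erfc(-0.06292) = 0.5355.
C = 903 × 0.5355 = 484 mg/L.

484 mg/L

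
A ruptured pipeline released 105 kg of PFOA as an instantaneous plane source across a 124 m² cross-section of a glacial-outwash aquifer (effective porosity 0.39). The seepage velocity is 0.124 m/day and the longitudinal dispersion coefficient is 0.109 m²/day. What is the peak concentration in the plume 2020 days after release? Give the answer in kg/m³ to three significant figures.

0.0413 kg/m³

The peak of an instantaneous 1D plume sits at x = vt; there the Gaussian factor is 1 and C_max = M/(n_e·A·√(4πDt)), where n_e·A is the pore area the mass is dissolved in.
√(4πDt) = √(4π × 0.109 × 2020) = 52.60 m, so C_max = 105/(0.39 × 124 × 52.60) = 0.0413 kg/m³.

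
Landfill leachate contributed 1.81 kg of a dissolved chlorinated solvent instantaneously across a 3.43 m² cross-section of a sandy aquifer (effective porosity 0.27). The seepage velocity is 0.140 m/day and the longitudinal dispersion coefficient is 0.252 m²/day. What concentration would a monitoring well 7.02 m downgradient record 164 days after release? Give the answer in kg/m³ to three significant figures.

0.0184 kg/m³

For an instantaneous plane source, C(x,t) = M/(n_e·A·√(4πDt)) · exp(−(x−vt)²/(4Dt)), with n_e·A the pore (flow) area.
Plume center vt = 0.140 × 164 = 22.96 m, so the well at 7.02 m is 15.94 m upgradient of the peak.
√(4πDt) = 22.79 m, giving peak height M/(n_e·A·√(4πDt)) = 1.81/(0.27 × 3.43 × 22.79) = 0.08576 kg/m³.
(x−vt)²/(4Dt) = (-15.94)²/(4 × 0.252 × 164) = 1.537; exp(−1.537) = 0.2150.
C = 0.08576 × 0.2150 = 0.0184 kg/m³.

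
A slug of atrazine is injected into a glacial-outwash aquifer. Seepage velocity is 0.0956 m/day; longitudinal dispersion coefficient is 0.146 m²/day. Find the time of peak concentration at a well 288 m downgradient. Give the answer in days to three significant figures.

For the 1D instantaneous-source solution, setting ∂C/∂t = 0 at fixed x gives v²t² + 2Dt − x² = 0, so t = (√(D² + v²x²) − D)/v².
√(D² + v²x²) = √(0.146² + 0.0956² × 288²) = 27.53; v² = 0.00913936.
t = (27.53 − 0.146)/0.00913936 = 3000 days (vs. the pure-advection estimate x/v = 3010 d).

3000 days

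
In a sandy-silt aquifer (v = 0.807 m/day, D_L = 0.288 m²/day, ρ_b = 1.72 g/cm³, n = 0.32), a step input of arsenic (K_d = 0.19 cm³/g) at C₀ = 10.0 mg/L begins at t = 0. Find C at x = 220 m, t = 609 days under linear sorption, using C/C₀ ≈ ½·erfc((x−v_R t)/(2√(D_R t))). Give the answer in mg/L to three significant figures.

9.61 mg/L

Retardation factor R = 1 + ρ_b·K_d/n = 1 + 1.72 × 0.19/0.32 = 2.021.
Sorption retards both mechanisms: v_R = v/R = 0.3993 m/day, D_R = D/R = 0.1425 m²/day.
v_R·t = 0.3993 × 609 = 243.1737 m; 2√(D_R t) = 18.63 m; argument = (220 − 243.1737)/18.63 = -1.244.
C = C₀ × ½·erfc(-1.244) = 10.0 × 0.9607 = 9.61 mg/L.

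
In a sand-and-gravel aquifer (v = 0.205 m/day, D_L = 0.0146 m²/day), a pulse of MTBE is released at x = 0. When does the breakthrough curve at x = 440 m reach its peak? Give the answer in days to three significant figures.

For the 1D instantaneous-source solution, setting ∂C/∂t = 0 at fixed x gives v²t² + 2Dt − x² = 0, so t = (√(D² + v²x²) − D)/v².
√(D² + v²x²) = √(0.0146² + 0.205² × 440²) = 90.20; v² = 0.042025.
t = (90.20 − 0.0146)/0.042025 = 2150 days (vs. the pure-advection estimate x/v = 2150 d).

2150 days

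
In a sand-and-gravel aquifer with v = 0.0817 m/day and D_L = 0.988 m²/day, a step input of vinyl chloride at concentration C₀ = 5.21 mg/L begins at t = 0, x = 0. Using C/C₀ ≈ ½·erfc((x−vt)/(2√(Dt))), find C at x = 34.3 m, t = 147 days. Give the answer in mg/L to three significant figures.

For a continuous step input, C/C₀ ≈ ½·erfc((x−vt)/(2√(Dt))).
vt = 0.0817 × 147 = 12.0099 m and 2√(Dt) = 2√(0.988 × 147) = 24.10 m.
Argument (x−vt)/(2√(Dt)) = (34.3 − 12.0099)/24.10 = 0.9249; ½·erfc(0.9249) = 0.09544.
C = 5.21 × 0.09544 = 0.497 mg/L.

0.497 mg/L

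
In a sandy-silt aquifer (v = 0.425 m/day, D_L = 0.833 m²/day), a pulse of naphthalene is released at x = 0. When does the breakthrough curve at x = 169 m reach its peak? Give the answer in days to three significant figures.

For the 1D instantaneous-source solution, setting ∂C/∂t = 0 at fixed x gives v²t² + 2Dt − x² = 0, so t = (√(D² + v²x²) − D)/v².
√(D² + v²x²) = √(0.833² + 0.425² × 169²) = 71.83; v² = 0.180625.
t = (71.83 − 0.833)/0.180625 = 393 days (vs. the pure-advection estimate x/v = 398 d).

393 days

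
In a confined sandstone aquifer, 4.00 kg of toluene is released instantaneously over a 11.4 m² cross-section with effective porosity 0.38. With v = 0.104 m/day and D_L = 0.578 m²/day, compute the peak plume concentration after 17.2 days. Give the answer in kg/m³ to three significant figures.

The peak of an instantaneous 1D plume sits at x = vt; there the Gaussian factor is 1 and C_max = M/(n_e·A·√(4πDt)), where n_e·A is the pore area the mass is dissolved in.
√(4πDt) = √(4π × 0.578 × 17.2) = 11.18 m, so C_max = 4.00/(0.38 × 11.4 × 11.18) = 0.0826 kg/m³.

0.0826 kg/m³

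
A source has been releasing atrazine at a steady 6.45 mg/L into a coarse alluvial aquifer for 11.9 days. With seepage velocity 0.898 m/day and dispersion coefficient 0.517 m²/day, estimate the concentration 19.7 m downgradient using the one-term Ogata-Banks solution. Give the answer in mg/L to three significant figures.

0.0328 mg/L

For a continuous step input, C/C₀ ≈ ½·erfc((x−vt)/(2√(Dt))).
vt = 0.898 × 11.9 = 10.6862 m and 2√(Dt) = 2√(0.517 × 11.9) = 4.961 m.
Argument (x−vt)/(2√(Dt)) = (19.7 − 10.6862)/4.961 = 1.817; ½·erfc(1.817) = 0.005090.
C = 6.45 × 0.005090 = 0.0328 mg/L.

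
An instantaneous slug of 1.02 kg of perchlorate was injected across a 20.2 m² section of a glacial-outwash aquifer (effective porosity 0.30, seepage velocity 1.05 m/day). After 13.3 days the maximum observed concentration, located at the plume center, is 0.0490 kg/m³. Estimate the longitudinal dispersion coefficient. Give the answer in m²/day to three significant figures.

0.0706 m²/day

At the plume center C_max = M/(n_e·A·√(4πDt)), so D = M²/(4πt·(n_e·A·C_max)²).
n_e·A·C_max = 0.30 × 20.2 × 0.0490 = 0.2969 kg/m.
D = 1.02²/(4π × 13.3 × 0.2969²) = 0.0706 m²/day.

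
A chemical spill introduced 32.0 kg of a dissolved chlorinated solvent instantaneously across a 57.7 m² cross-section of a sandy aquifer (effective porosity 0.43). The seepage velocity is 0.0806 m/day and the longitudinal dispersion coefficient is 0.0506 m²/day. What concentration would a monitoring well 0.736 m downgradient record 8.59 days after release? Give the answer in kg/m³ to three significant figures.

0.551 kg/m³

For an instantaneous plane source, C(x,t) = M/(n_e·A·√(4πDt)) · exp(−(x−vt)²/(4Dt)), with n_e·A the pore (flow) area.
Plume center vt = 0.0806 × 8.59 = 0.692354 m, so the well at 0.736 m is 0.043646 m downgradient of the peak.
√(4πDt) = 2.337 m, giving peak height M/(n_e·A·√(4πDt)) = 32.0/(0.43 × 57.7 × 2.337) = 0.5519 kg/m³.
(x−vt)²/(4Dt) = (0.043646)²/(4 × 0.0506 × 8.59) = 0.001096; exp(−0.001096) = 0.9989.
C = 0.5519 × 0.9989 = 0.551 kg/m³.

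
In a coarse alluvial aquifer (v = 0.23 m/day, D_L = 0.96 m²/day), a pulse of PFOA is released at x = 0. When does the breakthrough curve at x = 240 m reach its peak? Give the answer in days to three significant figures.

1030 days

For the 1D instantaneous-source solution, setting ∂C/∂t = 0 at fixed x gives v²t² + 2Dt − x² = 0, so t = (√(D² + v²x²) − D)/v².
√(D² + v²x²) = √(0.96² + 0.23² × 240²) = 55.21; v² = 0.0529.
t = (55.21 − 0.96)/0.0529 = 1030 days (vs. the pure-advection estimate x/v = 1040 d).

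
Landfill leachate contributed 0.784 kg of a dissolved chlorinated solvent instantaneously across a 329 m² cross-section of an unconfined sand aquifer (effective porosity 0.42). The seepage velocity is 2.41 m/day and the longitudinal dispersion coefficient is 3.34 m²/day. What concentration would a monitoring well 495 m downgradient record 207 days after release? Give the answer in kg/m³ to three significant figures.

6.05e-05 kg/m³

For an instantaneous plane source, C(x,t) = M/(n_e·A·√(4πDt)) · exp(−(x−vt)²/(4Dt)), with n_e·A the pore (flow) area.
Plume center vt = 2.41 × 207 = 498.87 m, so the well at 495 m is 3.87 m upgradient of the peak.
√(4πDt) = 93.21 m, giving peak height M/(n_e·A·√(4πDt)) = 0.784/(0.42 × 329 × 93.21) = 6.087e-05 kg/m³.
(x−vt)²/(4Dt) = (-3.87)²/(4 × 3.34 × 207) = 0.005416; exp(−0.005416) = 0.9946.
C = 6.087e-05 × 0.9946 = 6.05e-05 kg/m³.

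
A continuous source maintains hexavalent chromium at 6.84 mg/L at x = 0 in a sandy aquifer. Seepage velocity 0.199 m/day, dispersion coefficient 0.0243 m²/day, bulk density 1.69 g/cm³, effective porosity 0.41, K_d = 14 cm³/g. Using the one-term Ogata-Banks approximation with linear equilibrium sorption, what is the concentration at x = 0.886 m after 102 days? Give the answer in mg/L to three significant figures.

Retardation factor R = 1 + ρ_b·K_d/n = 1 + 1.69 × 14/0.41 = 58.71.
Sorption retards both mechanisms: v_R = v/R = 0.003390 m/day, D_R = D/R = 0.0004139 m²/day.
v_R·t = 0.003390 × 102 = 0.34578 m; 2√(D_R t) = 0.4109 m; argument = (0.886 − 0.34578)/0.4109 = 1.315.
C = C₀ × ½·erfc(1.315) = 6.84 × 0.03146 = 0.215 mg/L.

0.215 mg/L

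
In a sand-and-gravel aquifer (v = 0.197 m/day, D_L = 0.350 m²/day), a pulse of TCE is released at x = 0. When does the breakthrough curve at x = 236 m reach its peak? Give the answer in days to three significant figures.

For the 1D instantaneous-source solution, setting ∂C/∂t = 0 at fixed x gives v²t² + 2Dt − x² = 0, so t = (√(D² + v²x²) − D)/v².
√(D² + v²x²) = √(0.350² + 0.197² × 236²) = 46.49; v² = 0.038809.
t = (46.49 − 0.350)/0.038809 = 1190 days (vs. the pure-advection estimate x/v = 1200 d).

1190 days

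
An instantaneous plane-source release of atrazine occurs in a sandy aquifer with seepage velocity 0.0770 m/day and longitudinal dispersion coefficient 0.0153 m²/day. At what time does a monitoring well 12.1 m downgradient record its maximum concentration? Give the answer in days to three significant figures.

155 days

For the 1D instantaneous-source solution, setting ∂C/∂t = 0 at fixed x gives v²t² + 2Dt − x² = 0, so t = (√(D² + v²x²) − D)/v².
√(D² + v²x²) = √(0.0153² + 0.0770² × 12.1²) = 0.9318; v² = 0.005929.
t = (0.9318 − 0.0153)/0.005929 = 155 days (vs. the pure-advection estimate x/v = 157 d).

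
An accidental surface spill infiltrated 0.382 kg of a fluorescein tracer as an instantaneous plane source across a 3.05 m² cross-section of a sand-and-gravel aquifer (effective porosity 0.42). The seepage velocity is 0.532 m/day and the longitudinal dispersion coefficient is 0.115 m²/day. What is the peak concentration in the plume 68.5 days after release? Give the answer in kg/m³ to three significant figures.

The peak of an instantaneous 1D plume sits at x = vt; there the Gaussian factor is 1 and C_max = M/(n_e·A·√(4πDt)), where n_e·A is the pore area the mass is dissolved in.
√(4πDt) = √(4π × 0.115 × 68.5) = 9.949 m, so C_max = 0.382/(0.42 × 3.05 × 9.949) = 0.0300 kg/m³.

0.0300 kg/m³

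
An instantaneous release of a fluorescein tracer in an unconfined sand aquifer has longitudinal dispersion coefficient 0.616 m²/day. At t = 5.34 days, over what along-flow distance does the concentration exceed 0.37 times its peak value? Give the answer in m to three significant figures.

The plume is Gaussian with σ = √(2Dt) = √(2 × 0.616 × 5.34) = 2.565 m.
C/C_peak = exp(−Δx²/(2σ²)) = 0.37 ⇒ Δx = σ·√(−2 ln 0.37) = 2.565 × 1.410 = 3.617 m.
Width = 2Δx = 7.23 m.

7.23 m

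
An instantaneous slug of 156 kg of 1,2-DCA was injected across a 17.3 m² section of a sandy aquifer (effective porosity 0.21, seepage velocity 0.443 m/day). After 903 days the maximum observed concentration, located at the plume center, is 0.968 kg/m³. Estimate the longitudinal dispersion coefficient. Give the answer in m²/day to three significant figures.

At the plume center C_max = M/(n_e·A·√(4πDt)), so D = M²/(4πt·(n_e·A·C_max)²).
n_e·A·C_max = 0.21 × 17.3 × 0.968 = 3.517 kg/m.
D = 156²/(4π × 903 × 3.517²) = 0.173 m²/day.

0.173 m²/day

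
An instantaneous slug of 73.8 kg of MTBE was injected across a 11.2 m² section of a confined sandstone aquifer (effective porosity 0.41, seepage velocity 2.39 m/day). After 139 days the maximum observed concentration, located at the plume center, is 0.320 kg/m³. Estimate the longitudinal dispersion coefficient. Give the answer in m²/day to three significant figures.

1.44 m²/day

At the plume center C_max = M/(n_e·A·√(4πDt)), so D = M²/(4πt·(n_e·A·C_max)²).
n_e·A·C_max = 0.41 × 11.2 × 0.320 = 1.469 kg/m.
D = 73.8²/(4π × 139 × 1.469²) = 1.44 m²/day.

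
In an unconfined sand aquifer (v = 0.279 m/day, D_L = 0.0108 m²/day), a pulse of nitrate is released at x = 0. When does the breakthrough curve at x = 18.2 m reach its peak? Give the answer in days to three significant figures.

65.1 days

For the 1D instantaneous-source solution, setting ∂C/∂t = 0 at fixed x gives v²t² + 2Dt − x² = 0, so t = (√(D² + v²x²) − D)/v².
√(D² + v²x²) = √(0.0108² + 0.279² × 18.2²) = 5.078; v² = 0.077841.
t = (5.078 − 0.0108)/0.077841 = 65.1 days (vs. the pure-advection estimate x/v = 65.2 d).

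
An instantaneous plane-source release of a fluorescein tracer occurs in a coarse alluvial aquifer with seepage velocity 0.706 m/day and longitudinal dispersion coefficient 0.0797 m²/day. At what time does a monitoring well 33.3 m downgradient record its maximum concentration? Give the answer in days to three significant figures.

For the 1D instantaneous-source solution, setting ∂C/∂t = 0 at fixed x gives v²t² + 2Dt − x² = 0, so t = (√(D² + v²x²) − D)/v².
√(D² + v²x²) = √(0.0797² + 0.706² × 33.3²) = 23.51; v² = 0.498436.
t = (23.51 − 0.0797)/0.498436 = 47.0 days (vs. the pure-advection estimate x/v = 47.2 d).

47.0 days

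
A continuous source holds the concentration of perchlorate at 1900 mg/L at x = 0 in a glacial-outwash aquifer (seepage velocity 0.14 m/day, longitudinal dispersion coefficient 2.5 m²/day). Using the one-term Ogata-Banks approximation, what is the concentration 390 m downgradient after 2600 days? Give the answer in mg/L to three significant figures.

779 mg/L

For a continuous step input, C/C₀ ≈ ½·erfc((x−vt)/(2√(Dt))).
vt = 0.14 × 2600 = 364 m and 2√(Dt) = 2√(2.5 × 2600) = 161.2 m.
Argument (x−vt)/(2√(Dt)) = (390 − 364)/161.2 = 0.1613; ½·erfc(0.1613) = 0.4098.
C = 1900 × 0.4098 = 779 mg/L.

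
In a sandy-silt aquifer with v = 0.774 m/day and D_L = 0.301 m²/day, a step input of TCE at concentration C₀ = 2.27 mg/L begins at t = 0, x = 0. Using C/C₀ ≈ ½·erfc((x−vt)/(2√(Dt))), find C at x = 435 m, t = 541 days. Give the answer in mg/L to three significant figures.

0.417 mg/L

For a continuous step input, C/C₀ ≈ ½·erfc((x−vt)/(2√(Dt))).
vt = 0.774 × 541 = 418.734 m and 2√(Dt) = 2√(0.301 × 541) = 25.52 m.
Argument (x−vt)/(2√(Dt)) = (435 − 418.734)/25.52 = 0.6374; ½·erfc(0.6374) = 0.1837.
C = 2.27 × 0.1837 = 0.417 mg/L.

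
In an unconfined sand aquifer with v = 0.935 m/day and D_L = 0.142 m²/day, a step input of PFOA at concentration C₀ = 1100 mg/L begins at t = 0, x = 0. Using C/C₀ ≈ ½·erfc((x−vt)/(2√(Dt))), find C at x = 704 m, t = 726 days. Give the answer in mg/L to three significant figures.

43.7 mg/L

For a continuous step input, C/C₀ ≈ ½·erfc((x−vt)/(2√(Dt))).
vt = 0.935 × 726 = 678.81 m and 2√(Dt) = 2√(0.142 × 726) = 20.31 m.
Argument (x−vt)/(2√(Dt)) = (704 − 678.81)/20.31 = 1.240; ½·erfc(1.240) = 0.03975.
C = 1100 × 0.03975 = 43.7 mg/L.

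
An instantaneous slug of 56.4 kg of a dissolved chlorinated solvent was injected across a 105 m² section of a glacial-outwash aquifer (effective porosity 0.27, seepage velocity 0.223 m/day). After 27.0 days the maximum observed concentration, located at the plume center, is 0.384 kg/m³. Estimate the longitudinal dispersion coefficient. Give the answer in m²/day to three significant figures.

0.0791 m²/day

At the plume center C_max = M/(n_e·A·√(4πDt)), so D = M²/(4πt·(n_e·A·C_max)²).
n_e·A·C_max = 0.27 × 105 × 0.384 = 10.89 kg/m.
D = 56.4²/(4π × 27.0 × 10.89²) = 0.0791 m²/day.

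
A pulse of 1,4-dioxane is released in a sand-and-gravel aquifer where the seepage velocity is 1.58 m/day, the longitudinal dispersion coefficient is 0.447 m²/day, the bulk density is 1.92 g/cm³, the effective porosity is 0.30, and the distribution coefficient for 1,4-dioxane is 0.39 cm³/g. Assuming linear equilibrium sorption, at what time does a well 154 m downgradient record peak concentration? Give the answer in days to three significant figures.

340 days

Retardation factor R = 1 + ρ_b·K_d/n = 1 + 1.92 × 0.39/0.30 = 3.496.
Sorption retards both mechanisms: v_R = v/R = 0.4519 m/day, D_R = D/R = 0.1279 m²/day.
Peak time from v_R²t² + 2D_R t − x² = 0: t = (√(D_R² + v_R²x²) − D_R)/v_R².
√(D_R² + v_R²x²) = √(0.1279² + 0.4519² × 154²) = 69.59; v_R² = 0.2042.
t = (69.59 − 0.1279)/0.2042 = 340 days.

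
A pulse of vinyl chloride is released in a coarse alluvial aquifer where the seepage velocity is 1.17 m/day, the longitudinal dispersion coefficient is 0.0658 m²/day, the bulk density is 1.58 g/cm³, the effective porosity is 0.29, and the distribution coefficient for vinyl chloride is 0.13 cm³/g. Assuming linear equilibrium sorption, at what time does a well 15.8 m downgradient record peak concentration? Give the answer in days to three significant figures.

Retardation factor R = 1 + ρ_b·K_d/n = 1 + 1.58 × 0.13/0.29 = 1.708.
Sorption retards both mechanisms: v_R = v/R = 0.6850 m/day, D_R = D/R = 0.03852 m²/day.
Peak time from v_R²t² + 2D_R t − x² = 0: t = (√(D_R² + v_R²x²) − D_R)/v_R².
√(D_R² + v_R²x²) = √(0.03852² + 0.6850² × 15.8²) = 10.82; v_R² = 0.4692.
t = (10.82 − 0.03852)/0.4692 = 23.0 days.

23.0 days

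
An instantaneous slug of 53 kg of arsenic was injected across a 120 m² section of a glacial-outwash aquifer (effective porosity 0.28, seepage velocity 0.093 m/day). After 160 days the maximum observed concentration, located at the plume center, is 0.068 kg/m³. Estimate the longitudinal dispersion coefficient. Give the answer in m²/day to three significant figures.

At the plume center C_max = M/(n_e·A·√(4πDt)), so D = M²/(4πt·(n_e·A·C_max)²).
n_e·A·C_max = 0.28 × 120 × 0.068 = 2.285 kg/m.
D = 53²/(4π × 160 × 2.285²) = 0.268 m²/day.

0.268 m²/day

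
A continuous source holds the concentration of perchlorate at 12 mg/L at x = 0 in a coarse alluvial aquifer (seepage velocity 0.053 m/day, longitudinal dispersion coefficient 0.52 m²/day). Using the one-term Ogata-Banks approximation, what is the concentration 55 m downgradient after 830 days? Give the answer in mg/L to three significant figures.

For a continuous step input, C/C₀ ≈ ½·erfc((x−vt)/(2√(Dt))).
vt = 0.053 × 830 = 43.99 m and 2√(Dt) = 2√(0.52 × 830) = 41.55 m.
Argument (x−vt)/(2√(Dt)) = (55 − 43.99)/41.55 = 0.2650; ½·erfc(0.2650) = 0.3539.
C = 12 × 0.3539 = 4.25 mg/L.

4.25 mg/L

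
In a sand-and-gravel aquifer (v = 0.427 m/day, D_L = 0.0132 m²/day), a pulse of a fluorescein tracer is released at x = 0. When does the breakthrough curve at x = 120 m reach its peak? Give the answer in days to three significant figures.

281 days

For the 1D instantaneous-source solution, setting ∂C/∂t = 0 at fixed x gives v²t² + 2Dt − x² = 0, so t = (√(D² + v²x²) − D)/v².
√(D² + v²x²) = √(0.0132² + 0.427² × 120²) = 51.24; v² = 0.182329.
t = (51.24 − 0.0132)/0.182329 = 281 days (vs. the pure-advection estimate x/v = 281 d).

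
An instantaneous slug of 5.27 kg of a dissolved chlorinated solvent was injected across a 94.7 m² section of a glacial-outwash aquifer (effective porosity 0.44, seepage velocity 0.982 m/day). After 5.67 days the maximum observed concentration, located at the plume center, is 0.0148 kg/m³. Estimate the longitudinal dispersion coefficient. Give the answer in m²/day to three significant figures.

At the plume center C_max = M/(n_e·A·√(4πDt)), so D = M²/(4πt·(n_e·A·C_max)²).
n_e·A·C_max = 0.44 × 94.7 × 0.0148 = 0.6167 kg/m.
D = 5.27²/(4π × 5.67 × 0.6167²) = 1.02 m²/day.

1.02 m²/day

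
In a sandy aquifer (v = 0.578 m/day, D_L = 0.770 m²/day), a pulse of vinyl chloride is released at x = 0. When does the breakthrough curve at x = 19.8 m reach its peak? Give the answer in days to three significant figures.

For the 1D instantaneous-source solution, setting ∂C/∂t = 0 at fixed x gives v²t² + 2Dt − x² = 0, so t = (√(D² + v²x²) − D)/v².
√(D² + v²x²) = √(0.770² + 0.578² × 19.8²) = 11.47; v² = 0.334084.
t = (11.47 − 0.770)/0.334084 = 32.0 days (vs. the pure-advection estimate x/v = 34.3 d).

32.0 days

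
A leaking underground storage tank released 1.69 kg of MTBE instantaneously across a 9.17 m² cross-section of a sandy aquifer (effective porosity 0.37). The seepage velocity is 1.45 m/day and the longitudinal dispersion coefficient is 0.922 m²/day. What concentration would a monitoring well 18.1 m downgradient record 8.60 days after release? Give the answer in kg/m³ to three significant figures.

For an instantaneous plane source, C(x,t) = M/(n_e·A·√(4πDt)) · exp(−(x−vt)²/(4Dt)), with n_e·A the pore (flow) area.
Plume center vt = 1.45 × 8.60 = 12.47 m, so the well at 18.1 m is 5.63 m downgradient of the peak.
√(4πDt) = 9.982 m, giving peak height M/(n_e·A·√(4πDt)) = 1.69/(0.37 × 9.17 × 9.982) = 0.04990 kg/m³.
(x−vt)²/(4Dt) = (5.63)²/(4 × 0.922 × 8.60) = 0.9994; exp(−0.9994) = 0.3681.
C = 0.04990 × 0.3681 = 0.0184 kg/m³.

0.0184 kg/m³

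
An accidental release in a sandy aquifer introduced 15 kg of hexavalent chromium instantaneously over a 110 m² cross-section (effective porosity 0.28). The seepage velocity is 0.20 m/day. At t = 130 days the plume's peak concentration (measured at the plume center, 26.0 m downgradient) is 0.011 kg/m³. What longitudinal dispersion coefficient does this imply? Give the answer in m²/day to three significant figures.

At the plume center C_max = M/(n_e·A·√(4πDt)), so D = M²/(4πt·(n_e·A·C_max)²).
n_e·A·C_max = 0.28 × 110 × 0.011 = 0.3388 kg/m.
D = 15²/(4π × 130 × 0.3388²) = 1.20 m²/day.

1.20 m²/day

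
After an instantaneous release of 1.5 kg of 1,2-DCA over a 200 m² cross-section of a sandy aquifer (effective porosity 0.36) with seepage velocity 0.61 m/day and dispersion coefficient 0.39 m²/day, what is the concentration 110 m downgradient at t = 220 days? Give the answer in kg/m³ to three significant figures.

0.000115 kg/m³

For an instantaneous plane source, C(x,t) = M/(n_e·A·√(4πDt)) · exp(−(x−vt)²/(4Dt)), with n_e·A the pore (flow) area.
Plume center vt = 0.61 × 220 = 134.2 m, so the well at 110 m is 24.2 m upgradient of the peak.
√(4πDt) = 32.84 m, giving peak height M/(n_e·A·√(4πDt)) = 1.5/(0.36 × 200 × 32.84) = 0.0006344 kg/m³.
(x−vt)²/(4Dt) = (-24.2)²/(4 × 0.39 × 220) = 1.706; exp(−1.706) = 0.1816.
C = 0.0006344 × 0.1816 = 0.000115 kg/m³.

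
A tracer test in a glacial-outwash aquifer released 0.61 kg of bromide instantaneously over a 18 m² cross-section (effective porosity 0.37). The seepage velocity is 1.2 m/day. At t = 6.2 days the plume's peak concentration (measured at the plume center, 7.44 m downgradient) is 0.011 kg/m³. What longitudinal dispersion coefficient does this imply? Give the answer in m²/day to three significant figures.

0.890 m²/day

At the plume center C_max = M/(n_e·A·√(4πDt)), so D = M²/(4πt·(n_e·A·C_max)²).
n_e·A·C_max = 0.37 × 18 × 0.011 = 0.07326 kg/m.
D = 0.61²/(4π × 6.2 × 0.07326²) = 0.890 m²/day.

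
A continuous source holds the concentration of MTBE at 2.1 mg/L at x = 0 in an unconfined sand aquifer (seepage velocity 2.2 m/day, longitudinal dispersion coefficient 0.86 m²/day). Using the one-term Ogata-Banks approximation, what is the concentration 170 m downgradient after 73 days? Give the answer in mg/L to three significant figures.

0.422 mg/L

For a continuous step input, C/C₀ ≈ ½·erfc((x−vt)/(2√(Dt))).
vt = 2.2 × 73 = 160.6 m and 2√(Dt) = 2√(0.86 × 73) = 15.85 m.
Argument (x−vt)/(2√(Dt)) = (170 − 160.6)/15.85 = 0.5931; ½·erfc(0.5931) = 0.2008.
C = 2.1 × 0.2008 = 0.422 mg/L.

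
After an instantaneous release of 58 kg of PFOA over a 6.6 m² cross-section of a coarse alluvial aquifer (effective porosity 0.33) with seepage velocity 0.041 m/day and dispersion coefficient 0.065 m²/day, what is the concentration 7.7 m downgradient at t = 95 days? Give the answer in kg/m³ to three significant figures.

1.68 kg/m³

For an instantaneous plane source, C(x,t) = M/(n_e·A·√(4πDt)) · exp(−(x−vt)²/(4Dt)), with n_e·A the pore (flow) area.
Plume center vt = 0.041 × 95 = 3.895 m, so the well at 7.7 m is 3.805 m downgradient of the peak.
√(4πDt) = 8.809 m, giving peak height M/(n_e·A·√(4πDt)) = 58/(0.33 × 6.6 × 8.809) = 3.023 kg/m³.
(x−vt)²/(4Dt) = (3.805)²/(4 × 0.065 × 95) = 0.5862; exp(−0.5862) = 0.5564.
C = 3.023 × 0.5564 = 1.68 kg/m³.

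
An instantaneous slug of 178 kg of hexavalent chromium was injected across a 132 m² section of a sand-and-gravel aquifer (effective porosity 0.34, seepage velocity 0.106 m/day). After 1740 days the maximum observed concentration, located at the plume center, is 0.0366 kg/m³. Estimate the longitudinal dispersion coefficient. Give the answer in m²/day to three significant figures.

At the plume center C_max = M/(n_e·A·√(4πDt)), so D = M²/(4πt·(n_e·A·C_max)²).
n_e·A·C_max = 0.34 × 132 × 0.0366 = 1.643 kg/m.
D = 178²/(4π × 1740 × 1.643²) = 0.537 m²/day.

0.537 m²/day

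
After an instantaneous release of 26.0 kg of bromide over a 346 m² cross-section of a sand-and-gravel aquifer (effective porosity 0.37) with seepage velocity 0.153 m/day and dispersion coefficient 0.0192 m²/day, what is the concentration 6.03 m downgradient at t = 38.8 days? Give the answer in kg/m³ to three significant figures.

0.0662 kg/m³

For an instantaneous plane source, C(x,t) = M/(n_e·A·√(4πDt)) · exp(−(x−vt)²/(4Dt)), with n_e·A the pore (flow) area.
Plume center vt = 0.153 × 38.8 = 5.9364 m, so the well at 6.03 m is 0.0936 m downgradient of the peak.
√(4πDt) = 3.060 m, giving peak height M/(n_e·A·√(4πDt)) = 26.0/(0.37 × 346 × 3.060) = 0.06637 kg/m³.
(x−vt)²/(4Dt) = (0.0936)²/(4 × 0.0192 × 38.8) = 0.002940; exp(−0.002940) = 0.9971.
C = 0.06637 × 0.9971 = 0.0662 kg/m³.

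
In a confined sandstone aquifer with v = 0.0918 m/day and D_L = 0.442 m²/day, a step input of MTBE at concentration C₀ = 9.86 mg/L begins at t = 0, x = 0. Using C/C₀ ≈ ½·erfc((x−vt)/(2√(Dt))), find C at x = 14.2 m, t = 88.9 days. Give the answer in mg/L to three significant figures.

2.44 mg/L

For a continuous step input, C/C₀ ≈ ½·erfc((x−vt)/(2√(Dt))).
vt = 0.0918 × 88.9 = 8.16102 m and 2√(Dt) = 2√(0.442 × 88.9) = 12.54 m.
Argument (x−vt)/(2√(Dt)) = (14.2 − 8.16102)/12.54 = 0.4816; ½·erfc(0.4816) = 0.2479.
C = 9.86 × 0.2479 = 2.44 mg/L.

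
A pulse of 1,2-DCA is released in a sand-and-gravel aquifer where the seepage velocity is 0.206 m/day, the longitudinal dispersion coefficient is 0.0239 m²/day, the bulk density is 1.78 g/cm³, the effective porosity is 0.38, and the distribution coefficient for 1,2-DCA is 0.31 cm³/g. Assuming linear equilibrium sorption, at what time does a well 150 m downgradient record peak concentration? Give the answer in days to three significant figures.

Retardation factor R = 1 + ρ_b·K_d/n = 1 + 1.78 × 0.31/0.38 = 2.452.
Sorption retards both mechanisms: v_R = v/R = 0.08401 m/day, D_R = D/R = 0.009747 m²/day.
Peak time from v_R²t² + 2D_R t − x² = 0: t = (√(D_R² + v_R²x²) − D_R)/v_R².
√(D_R² + v_R²x²) = √(0.009747² + 0.08401² × 150²) = 12.60; v_R² = 0.007058.
t = (12.60 − 0.009747)/0.007058 = 1780 days.

1780 days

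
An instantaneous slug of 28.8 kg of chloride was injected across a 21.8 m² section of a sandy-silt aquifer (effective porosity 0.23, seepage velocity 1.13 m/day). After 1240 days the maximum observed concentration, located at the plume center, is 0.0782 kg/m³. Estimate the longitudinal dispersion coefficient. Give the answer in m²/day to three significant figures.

At the plume center C_max = M/(n_e·A·√(4πDt)), so D = M²/(4πt·(n_e·A·C_max)²).
n_e·A·C_max = 0.23 × 21.8 × 0.0782 = 0.3921 kg/m.
D = 28.8²/(4π × 1240 × 0.3921²) = 0.346 m²/day.

0.346 m²/day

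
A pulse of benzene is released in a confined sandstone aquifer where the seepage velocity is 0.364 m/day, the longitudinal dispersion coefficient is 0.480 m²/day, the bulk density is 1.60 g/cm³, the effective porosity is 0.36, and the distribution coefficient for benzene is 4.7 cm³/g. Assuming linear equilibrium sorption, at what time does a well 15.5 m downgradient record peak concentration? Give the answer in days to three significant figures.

856 days

Retardation factor R = 1 + ρ_b·K_d/n = 1 + 1.60 × 4.7/0.36 = 21.89.
Sorption retards both mechanisms: v_R = v/R = 0.01663 m/day, D_R = D/R = 0.02193 m²/day.
Peak time from v_R²t² + 2D_R t − x² = 0: t = (√(D_R² + v_R²x²) − D_R)/v_R².
√(D_R² + v_R²x²) = √(0.02193² + 0.01663² × 15.5²) = 0.2587; v_R² = 0.0002766.
t = (0.2587 − 0.02193)/0.0002766 = 856 days.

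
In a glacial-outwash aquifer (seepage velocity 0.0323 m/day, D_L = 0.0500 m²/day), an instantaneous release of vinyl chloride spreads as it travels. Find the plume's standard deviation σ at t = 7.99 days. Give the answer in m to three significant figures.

Dispersive spreading gives a Gaussian with σ² = 2Dt; advection only shifts the center.
σ = √(2 × 0.0500 × 7.99) = 0.894 m.

0.894 m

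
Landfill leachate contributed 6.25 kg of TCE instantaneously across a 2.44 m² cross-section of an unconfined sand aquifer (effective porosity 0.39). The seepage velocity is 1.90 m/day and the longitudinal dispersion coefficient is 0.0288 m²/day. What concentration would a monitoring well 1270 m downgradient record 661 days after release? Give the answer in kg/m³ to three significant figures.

0.0312 kg/m³

For an instantaneous plane source, C(x,t) = M/(n_e·A·√(4πDt)) · exp(−(x−vt)²/(4Dt)), with n_e·A the pore (flow) area.
Plume center vt = 1.90 × 661 = 1255.9 m, so the well at 1270 m is 14.1 m downgradient of the peak.
√(4πDt) = 15.47 m, giving peak height M/(n_e·A·√(4πDt)) = 6.25/(0.39 × 2.44 × 15.47) = 0.4246 kg/m³.
(x−vt)²/(4Dt) = (14.1)²/(4 × 0.0288 × 661) = 2.611; exp(−2.611) = 0.07346.
C = 0.4246 × 0.07346 = 0.0312 kg/m³.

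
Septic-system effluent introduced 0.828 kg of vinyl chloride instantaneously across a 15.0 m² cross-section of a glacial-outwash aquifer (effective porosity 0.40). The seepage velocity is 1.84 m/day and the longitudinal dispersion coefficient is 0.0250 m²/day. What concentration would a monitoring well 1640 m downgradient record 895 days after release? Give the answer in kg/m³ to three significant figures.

0.00491 kg/m³

For an instantaneous plane source, C(x,t) = M/(n_e·A·√(4πDt)) · exp(−(x−vt)²/(4Dt)), with n_e·A the pore (flow) area.
Plume center vt = 1.84 × 895 = 1646.8 m, so the well at 1640 m is 6.8 m upgradient of the peak.
√(4πDt) = 16.77 m, giving peak height M/(n_e·A·√(4πDt)) = 0.828/(0.40 × 15.0 × 16.77) = 0.008229 kg/m³.
(x−vt)²/(4Dt) = (-6.8)²/(4 × 0.0250 × 895) = 0.5166; exp(−0.5166) = 0.5965.
C = 0.008229 × 0.5965 = 0.00491 kg/m³.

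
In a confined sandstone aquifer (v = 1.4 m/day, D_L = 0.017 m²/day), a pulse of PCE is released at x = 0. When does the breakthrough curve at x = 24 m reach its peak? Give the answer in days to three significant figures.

17.1 days

For the 1D instantaneous-source solution, setting ∂C/∂t = 0 at fixed x gives v²t² + 2Dt − x² = 0, so t = (√(D² + v²x²) − D)/v².
√(D² + v²x²) = √(0.017² + 1.4² × 24²) = 33.60; v² = 1.96.
t = (33.60 − 0.017)/1.96 = 17.1 days (vs. the pure-advection estimate x/v = 17.1 d).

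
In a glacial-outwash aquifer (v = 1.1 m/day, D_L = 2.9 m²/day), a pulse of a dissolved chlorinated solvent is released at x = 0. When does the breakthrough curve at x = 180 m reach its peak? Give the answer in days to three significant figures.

For the 1D instantaneous-source solution, setting ∂C/∂t = 0 at fixed x gives v²t² + 2Dt − x² = 0, so t = (√(D² + v²x²) − D)/v².
√(D² + v²x²) = √(2.9² + 1.1² × 180²) = 198.0; v² = 1.21.
t = (198.0 − 2.9)/1.21 = 161 days (vs. the pure-advection estimate x/v = 164 d).

161 days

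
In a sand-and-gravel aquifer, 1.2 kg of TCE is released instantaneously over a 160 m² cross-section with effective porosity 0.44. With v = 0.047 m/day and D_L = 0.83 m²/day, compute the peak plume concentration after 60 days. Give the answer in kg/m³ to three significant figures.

0.000681 kg/m³

The peak of an instantaneous 1D plume sits at x = vt; there the Gaussian factor is 1 and C_max = M/(n_e·A·√(4πDt)), where n_e·A is the pore area the mass is dissolved in.
√(4πDt) = √(4π × 0.83 × 60) = 25.02 m, so C_max = 1.2/(0.44 × 160 × 25.02) = 0.000681 kg/m³.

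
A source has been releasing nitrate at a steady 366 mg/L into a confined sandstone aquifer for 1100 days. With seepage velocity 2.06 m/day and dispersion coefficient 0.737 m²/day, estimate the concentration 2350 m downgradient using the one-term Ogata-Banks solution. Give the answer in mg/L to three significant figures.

For a continuous step input, C/C₀ ≈ ½·erfc((x−vt)/(2√(Dt))).
vt = 2.06 × 1100 = 2266 m and 2√(Dt) = 2√(0.737 × 1100) = 56.95 m.
Argument (x−vt)/(2√(Dt)) = (2350 − 2266)/56.95 = 1.475; ½·erfc(1.475) = 0.01849.
C = 366 × 0.01849 = 6.77 mg/L.

6.77 mg/L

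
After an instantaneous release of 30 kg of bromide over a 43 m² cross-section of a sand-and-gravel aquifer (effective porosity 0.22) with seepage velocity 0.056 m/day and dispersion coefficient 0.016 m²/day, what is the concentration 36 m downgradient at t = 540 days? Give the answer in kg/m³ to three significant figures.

0.117 kg/m³

For an instantaneous plane source, C(x,t) = M/(n_e·A·√(4πDt)) · exp(−(x−vt)²/(4Dt)), with n_e·A the pore (flow) area.
Plume center vt = 0.056 × 540 = 30.24 m, so the well at 36 m is 5.76 m downgradient of the peak.
√(4πDt) = 10.42 m, giving peak height M/(n_e·A·√(4πDt)) = 30/(0.22 × 43 × 10.42) = 0.3043 kg/m³.
(x−vt)²/(4Dt) = (5.76)²/(4 × 0.016 × 540) = 0.9600; exp(−0.9600) = 0.3829.
C = 0.3043 × 0.3829 = 0.117 kg/m³.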